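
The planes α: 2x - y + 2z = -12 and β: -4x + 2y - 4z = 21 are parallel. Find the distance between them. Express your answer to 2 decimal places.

0.50

Rescale β by 1/(-2): 2x - y + 2z = -21/2. Then distance = |-12 − (-21/2)| / √9 ≈ 0.50.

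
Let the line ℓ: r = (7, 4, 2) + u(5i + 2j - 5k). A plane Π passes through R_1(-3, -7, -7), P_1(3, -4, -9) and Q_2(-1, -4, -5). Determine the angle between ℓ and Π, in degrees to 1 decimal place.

R_1P_1 = (6, 3, -2), R_1Q_2 = (2, 3, 2); a normal to Π is R_1P_1 × R_1Q_2 = (12, -16, 12).
Using R_1: Π has equation 12x - 16y + 12z = -8.
sin θ = |n·v| / (|n||v|) = |-32| / (√544 · √54) = 0.18670.
θ ≈ 10.8°.

10.8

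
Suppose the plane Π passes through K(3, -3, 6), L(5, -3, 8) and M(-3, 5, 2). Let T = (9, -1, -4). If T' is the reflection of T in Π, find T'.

KL = (2, 0, 2), KM = (-6, 8, -4); a normal to Π is KL × KM = (-16, -4, 16).
Using K: Π has equation -16x - 4y + 16z = 60.
λ = (n·T − d)/|n|² = (-204 − 60)/528 = -1/2.
Reflection = T − 2λn = (9, -1, -4) − (-1)·(-16, -4, 16) = (-7, -5, 12).

(-7, -5, 12)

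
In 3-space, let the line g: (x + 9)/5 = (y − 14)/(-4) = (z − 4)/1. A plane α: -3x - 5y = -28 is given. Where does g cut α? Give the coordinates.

g has direction (5, -4, 1) through (-9, 14, 4).
Substitute r = (-9, 14, 4) + t(5, -4, 1) into the plane: -43 + 5t = -28, so t = 3.
Intersection: (-9, 14, 4) + 3·(5, -4, 1) = (6, 2, 7).

(6, 2, 7)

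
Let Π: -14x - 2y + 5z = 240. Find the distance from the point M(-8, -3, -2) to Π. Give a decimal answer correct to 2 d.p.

8.80

n·M − d = (-14)·(-8) + (-2)·(-3) + (5)·(-2) − 240 = -132; |n| = √225.
Distance = |-132| / √225 = 132/√225 ≈ 8.80.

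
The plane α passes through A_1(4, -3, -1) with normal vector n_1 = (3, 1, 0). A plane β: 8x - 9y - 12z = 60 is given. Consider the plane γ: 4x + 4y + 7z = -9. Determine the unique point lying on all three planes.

α: n_1·r = n_1·A_1 gives 3x + y = 9.
Solving the 3×3 linear system 3x + y = 9, 8x - 9y - 12z = 60, 4x + 4y + 7z = -9 (e.g. by elimination or Cramer's rule, determinant = -149) gives (3, 0, -3).

(3, 0, -3)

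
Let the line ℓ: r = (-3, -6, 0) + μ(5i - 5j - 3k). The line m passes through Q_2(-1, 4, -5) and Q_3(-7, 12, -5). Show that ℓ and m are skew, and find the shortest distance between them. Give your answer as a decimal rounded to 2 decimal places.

A direction vector for m is Q_3 − Q_2 = (-6, 8, 0).
Common perpendicular direction n = (5, -5, -3) × (-6, 8, 0) = (24, 18, 10).
With w = (-1, 4, -5) − (-3, -6, 0) = (2, 10, -5), w · n = 178.
Since n ≠ 0 the lines are not parallel, and w · n = 178 ≠ 0 so they do not intersect; hence they are skew.
Distance = |w · n| / |n| = |178| / √1000 ≈ 5.63.

5.63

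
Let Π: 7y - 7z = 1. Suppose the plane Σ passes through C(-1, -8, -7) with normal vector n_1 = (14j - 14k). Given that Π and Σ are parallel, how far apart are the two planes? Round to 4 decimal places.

0.8081

Σ: n_1·r = n_1·C gives 14y - 14z = -14.
Rescale Σ by 1/2: 7y - 7z = -7. Then distance = |1 − (-7)| / √98 ≈ 0.8081.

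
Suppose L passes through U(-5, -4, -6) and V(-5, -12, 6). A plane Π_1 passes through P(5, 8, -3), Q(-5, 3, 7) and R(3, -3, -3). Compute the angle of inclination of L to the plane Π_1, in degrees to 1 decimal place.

A direction vector for L is V − U = (0, -8, 12).
PQ = (-10, -5, 10), PR = (-2, -11, 0); a normal to Π_1 is PQ × PR = (110, -20, 100).
Using P: Π_1 has equation 110x - 20y + 100z = 90.
sin θ = |n·v| / (|n||v|) = |1360| / (√22500 · √208) = 0.62866.
θ ≈ 39.0°.

39.0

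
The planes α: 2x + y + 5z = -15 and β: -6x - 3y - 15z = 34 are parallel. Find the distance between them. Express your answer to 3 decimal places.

0.669

Rescale β by 1/(-3): 2x + y + 5z = -34/3. Then distance = |-15 − (-34/3)| / √30 ≈ 0.669.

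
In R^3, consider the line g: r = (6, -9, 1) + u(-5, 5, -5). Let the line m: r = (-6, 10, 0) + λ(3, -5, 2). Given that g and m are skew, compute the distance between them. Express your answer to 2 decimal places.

Common perpendicular direction n = (-5, 5, -5) × (3, -5, 2) = (-15, -5, 10).
With w = (-6, 10, 0) − (6, -9, 1) = (-12, 19, -1), w · n = 75.
Distance = |w · n| / |n| = |75| / √350 ≈ 4.01.

4.01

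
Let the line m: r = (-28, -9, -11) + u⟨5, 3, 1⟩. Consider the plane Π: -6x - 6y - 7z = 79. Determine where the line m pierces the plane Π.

Substitute r = (-28, -9, -11) + t(5, 3, 1) into the plane: 299 + (-55)t = 79, so t = 4.
Intersection: (-28, -9, -11) + 4·(5, 3, 1) = (-8, 3, -7).

(-8, 3, -7)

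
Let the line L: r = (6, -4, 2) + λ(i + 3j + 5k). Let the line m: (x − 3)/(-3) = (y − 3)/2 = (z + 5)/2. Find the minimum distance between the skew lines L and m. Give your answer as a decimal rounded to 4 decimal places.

8.9148

m has direction (-3, 2, 2) through (3, 3, -5).
Common perpendicular direction n = (1, 3, 5) × (-3, 2, 2) = (-4, -17, 11).
With w = (3, 3, -5) − (6, -4, 2) = (-3, 7, -7), w · n = -184.
Distance = |w · n| / |n| = |-184| / √426 ≈ 8.9148.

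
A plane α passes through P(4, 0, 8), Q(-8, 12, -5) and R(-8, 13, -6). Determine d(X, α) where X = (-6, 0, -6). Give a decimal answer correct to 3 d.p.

9.294

PQ = (-12, 12, -13), PR = (-12, 13, -14); a normal to α is PQ × PR = (1, -12, -12).
Using P: α has equation x - 12y - 12z = -92.
n·X − d = (1)·(-6) + (-12)·(0) + (-12)·(-6) − (-92) = 158; |n| = √289.
Distance = |158| / √289 = 158/√289 ≈ 9.294.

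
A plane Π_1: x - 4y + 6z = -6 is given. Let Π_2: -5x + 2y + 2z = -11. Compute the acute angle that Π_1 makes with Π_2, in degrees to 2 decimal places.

88.63

cos θ = |n₁·n₂| / (|n₁||n₂|) = |-1| / (√53 · √33).
θ = arccos(0.02391) ≈ 88.63°.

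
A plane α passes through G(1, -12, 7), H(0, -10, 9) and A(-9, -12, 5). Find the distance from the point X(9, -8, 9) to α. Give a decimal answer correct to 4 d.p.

2.6667

GH = (-1, 2, 2), GA = (-10, 0, -2); a normal to α is GH × GA = (-4, -22, 20).
Using G: α has equation -4x - 22y + 20z = 400.
n·X − d = (-4)·(9) + (-22)·(-8) + (20)·(9) − 400 = -80; |n| = √900.
Distance = |-80| / √900 = 80/√900 ≈ 2.6667.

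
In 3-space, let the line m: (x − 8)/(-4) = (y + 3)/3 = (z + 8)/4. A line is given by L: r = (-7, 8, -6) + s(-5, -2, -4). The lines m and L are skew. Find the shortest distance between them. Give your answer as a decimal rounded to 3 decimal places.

6.759

m has direction (-4, 3, 4) through (8, -3, -8).
Common perpendicular direction n = (-4, 3, 4) × (-5, -2, -4) = (-4, -36, 23).
With w = (-7, 8, -6) − (8, -3, -8) = (-15, 11, 2), w · n = -290.
Distance = |w · n| / |n| = |-290| / √1841 ≈ 6.759.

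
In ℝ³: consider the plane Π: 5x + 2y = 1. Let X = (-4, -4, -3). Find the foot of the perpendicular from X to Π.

(1, -2, -3)

Foot = X − λn with λ = (n·X − d)/|n|² = (-28 − 1)/29 = -1.
Foot = (-4, -4, -3) − (-1)·(5, 2, 0) = (1, -2, -3).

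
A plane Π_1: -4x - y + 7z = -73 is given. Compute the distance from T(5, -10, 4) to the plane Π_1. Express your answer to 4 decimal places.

n·T − d = (-4)·(5) + (-1)·(-10) + (7)·(4) − (-73) = 91; |n| = √66.
Distance = |91| / √66 = 91/√66 ≈ 11.2013.

11.2013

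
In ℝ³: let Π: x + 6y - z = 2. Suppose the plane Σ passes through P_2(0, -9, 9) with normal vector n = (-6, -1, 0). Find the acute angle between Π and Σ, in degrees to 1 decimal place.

Σ: n·r = n·P_2 gives -6x - y = 9.
cos θ = |n₁·n₂| / (|n₁||n₂|) = |-12| / (√38 · √37).
θ = arccos(0.32003) ≈ 71.3°.

71.3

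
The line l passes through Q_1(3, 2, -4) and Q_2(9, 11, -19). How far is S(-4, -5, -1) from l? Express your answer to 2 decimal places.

A direction vector for l is Q_2 − Q_1 = (6, 9, -15).
Taking (3, 2, -4) on l with direction v = (6, 9, -15): w = S − (3, 2, -4) = (-7, -7, 3), and w × v = (78, -87, -21).
Distance = |w × v| / |v| = √14094 / √342 ≈ 6.42.

6.42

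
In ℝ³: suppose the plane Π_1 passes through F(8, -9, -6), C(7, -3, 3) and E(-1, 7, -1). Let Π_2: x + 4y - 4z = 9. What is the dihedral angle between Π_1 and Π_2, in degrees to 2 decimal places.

FC = (-1, 6, 9), FE = (-9, 16, 5); a normal to Π_1 is FC × FE = (-114, -76, 38).
Using F: Π_1 has equation -114x - 76y + 38z = -456.
cos θ = |n₁·n₂| / (|n₁||n₂|) = |-570| / (√20216 · √33).
θ = arccos(0.69786) ≈ 45.74°.

45.74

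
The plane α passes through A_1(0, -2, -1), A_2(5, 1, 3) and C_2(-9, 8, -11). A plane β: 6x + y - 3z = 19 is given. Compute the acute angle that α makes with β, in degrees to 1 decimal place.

26.6

A_1A_2 = (5, 3, 4), A_1C_2 = (-9, 10, -10); a normal to α is A_1A_2 × A_1C_2 = (-70, 14, 77).
Using A_1: α has equation -70x + 14y + 77z = -105.
cos θ = |n₁·n₂| / (|n₁||n₂|) = |-637| / (√11025 · √46).
θ = arccos(0.89448) ≈ 26.6°.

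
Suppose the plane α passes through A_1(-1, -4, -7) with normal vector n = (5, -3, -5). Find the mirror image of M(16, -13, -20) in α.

α: n·r = n·A_1 gives 5x - 3y - 5z = 42.
λ = (n·M − d)/|n|² = (219 − 42)/59 = 3.
Reflection = M − 2λn = (16, -13, -20) − 6·(5, -3, -5) = (-14, 5, 10).

(-14, 5, 10)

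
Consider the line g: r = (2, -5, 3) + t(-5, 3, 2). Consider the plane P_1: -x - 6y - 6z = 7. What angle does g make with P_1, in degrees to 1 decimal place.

28.3

sin θ = |n·v| / (|n||v|) = |-25| / (√73 · √38) = 0.47466.
θ ≈ 28.3°.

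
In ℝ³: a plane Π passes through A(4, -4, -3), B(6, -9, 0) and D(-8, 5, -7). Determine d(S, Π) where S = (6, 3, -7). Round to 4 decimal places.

AB = (2, -5, 3), AD = (-12, 9, -4); a normal to Π is AB × AD = (-7, -28, -42).
Using A: Π has equation -7x - 28y - 42z = 210.
n·S − d = (-7)·(6) + (-28)·(3) + (-42)·(-7) − 210 = -42; |n| = √2597.
Distance = |-42| / √2597 = 42/√2597 ≈ 0.8242.

0.8242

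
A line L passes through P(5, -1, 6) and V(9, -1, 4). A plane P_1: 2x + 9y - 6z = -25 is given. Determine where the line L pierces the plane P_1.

(7, -1, 5)

A direction vector for L is V − P = (4, 0, -2).
Substitute r = (5, -1, 6) + t(4, 0, -2) into the plane: -35 + 20t = -25, so t = 1/2.
Intersection: (5, -1, 6) + (1/2)·(4, 0, -2) = (7, -1, 5).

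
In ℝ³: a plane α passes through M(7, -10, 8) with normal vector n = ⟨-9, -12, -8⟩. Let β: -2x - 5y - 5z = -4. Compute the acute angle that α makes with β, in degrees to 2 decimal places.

α: n·r = n·M gives -9x - 12y - 8z = -7.
cos θ = |n₁·n₂| / (|n₁||n₂|) = |118| / (√289 · √54).
θ = arccos(0.94457) ≈ 19.17°.

19.17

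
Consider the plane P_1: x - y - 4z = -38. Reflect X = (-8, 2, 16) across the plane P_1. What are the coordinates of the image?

(-4, -2, 0)

λ = (n·X − d)/|n|² = (-74 − (-38))/18 = -2.
Reflection = X − 2λn = (-8, 2, 16) − (-4)·(1, -1, -4) = (-4, -2, 0).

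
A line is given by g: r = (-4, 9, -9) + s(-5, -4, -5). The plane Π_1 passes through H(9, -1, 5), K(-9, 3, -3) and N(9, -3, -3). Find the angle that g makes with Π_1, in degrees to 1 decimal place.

30.1

HK = (-18, 4, -8), HN = (0, -2, -8); a normal to Π_1 is HK × HN = (-48, -144, 36).
Using H: Π_1 has equation -48x - 144y + 36z = -108.
sin θ = |n·v| / (|n||v|) = |636| / (√24336 · √66) = 0.50183.
θ ≈ 30.1°.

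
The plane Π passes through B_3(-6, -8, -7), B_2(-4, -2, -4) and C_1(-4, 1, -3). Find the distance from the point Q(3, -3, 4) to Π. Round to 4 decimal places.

4.1429

B_3B_2 = (2, 6, 3), B_3C_1 = (2, 9, 4); a normal to Π is B_3B_2 × B_3C_1 = (-3, -2, 6).
Using B_3: Π has equation -3x - 2y + 6z = -8.
n·Q − d = (-3)·(3) + (-2)·(-3) + (6)·(4) − (-8) = 29; |n| = √49.
Distance = |29| / √49 = 29/√49 ≈ 4.1429.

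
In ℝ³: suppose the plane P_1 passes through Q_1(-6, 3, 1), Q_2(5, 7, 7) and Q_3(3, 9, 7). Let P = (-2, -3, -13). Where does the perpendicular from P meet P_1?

Q_1Q_2 = (11, 4, 6), Q_1Q_3 = (9, 6, 6); a normal to P_1 is Q_1Q_2 × Q_1Q_3 = (-12, -12, 30).
Using Q_1: P_1 has equation -12x - 12y + 30z = 66.
Foot = P − λn with λ = (n·P − d)/|n|² = (-330 − 66)/1188 = -1/3.
Foot = (-2, -3, -13) − (-1/3)·(-12, -12, 30) = (-6, -7, -3).

(-6, -7, -3)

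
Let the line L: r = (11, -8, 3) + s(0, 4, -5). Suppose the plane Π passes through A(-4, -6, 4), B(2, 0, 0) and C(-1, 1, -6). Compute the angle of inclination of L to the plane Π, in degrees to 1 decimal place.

AB = (6, 6, -4), AC = (3, 7, -10); a normal to Π is AB × AC = (-32, 48, 24).
Using A: Π has equation -32x + 48y + 24z = -64.
sin θ = |n·v| / (|n||v|) = |72| / (√3904 · √41) = 0.17996.
θ ≈ 10.4°.

10.4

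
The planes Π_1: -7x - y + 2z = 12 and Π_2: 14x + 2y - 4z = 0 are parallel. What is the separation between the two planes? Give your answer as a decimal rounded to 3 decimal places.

1.633

Rescale Π_2 by 1/(-2): -7x - y + 2z = 0. Then distance = |12 − 0| / √54 ≈ 1.633.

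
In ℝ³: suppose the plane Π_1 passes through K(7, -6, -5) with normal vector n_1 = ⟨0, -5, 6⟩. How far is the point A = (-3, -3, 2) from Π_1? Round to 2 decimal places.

3.46

Π_1: n_1·r = n_1·K gives -5y + 6z = 0.
n·A − d = (0)·(-3) + (-5)·(-3) + (6)·(2) − 0 = 27; |n| = √61.
Distance = |27| / √61 = 27/√61 ≈ 3.46.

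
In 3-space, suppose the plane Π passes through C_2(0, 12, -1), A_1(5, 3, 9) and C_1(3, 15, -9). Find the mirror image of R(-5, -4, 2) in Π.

(7, 16, 14)

C_2A_1 = (5, -9, 10), C_2C_1 = (3, 3, -8); a normal to Π is C_2A_1 × C_2C_1 = (42, 70, 42).
Using C_2: Π has equation 42x + 70y + 42z = 798.
λ = (n·R − d)/|n|² = (-406 − 798)/8428 = -1/7.
Reflection = R − 2λn = (-5, -4, 2) − (-2/7)·(42, 70, 42) = (7, 16, 14).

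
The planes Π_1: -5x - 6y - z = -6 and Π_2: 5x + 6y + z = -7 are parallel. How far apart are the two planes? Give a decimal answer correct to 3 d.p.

Rescale Π_2 by 1/(-1): -5x - 6y - z = 7. Then distance = |-6 − 7| / √62 ≈ 1.651.

1.651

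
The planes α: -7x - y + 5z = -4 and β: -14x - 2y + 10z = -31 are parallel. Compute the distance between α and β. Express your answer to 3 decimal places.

Rescale β by 1/2: -7x - y + 5z = -31/2. Then distance = |-4 − (-31/2)| / √75 ≈ 1.328.

1.328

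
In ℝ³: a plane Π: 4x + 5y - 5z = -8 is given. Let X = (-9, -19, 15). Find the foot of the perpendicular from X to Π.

(3, -4, 0)

Foot = X − λn with λ = (n·X − d)/|n|² = (-206 − (-8))/66 = -3.
Foot = (-9, -19, 15) − (-3)·(4, 5, -5) = (3, -4, 0).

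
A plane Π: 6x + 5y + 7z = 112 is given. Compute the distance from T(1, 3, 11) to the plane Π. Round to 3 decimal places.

1.335

n·T − d = (6)·(1) + (5)·(3) + (7)·(11) − 112 = -14; |n| = √110.
Distance = |-14| / √110 = 14/√110 ≈ 1.335.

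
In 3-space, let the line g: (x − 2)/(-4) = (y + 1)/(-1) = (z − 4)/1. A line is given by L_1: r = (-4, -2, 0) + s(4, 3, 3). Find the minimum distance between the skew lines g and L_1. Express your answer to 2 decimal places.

g has direction (-4, -1, 1) through (2, -1, 4).
Common perpendicular direction n = (-4, -1, 1) × (4, 3, 3) = (-6, 16, -8).
With w = (-4, -2, 0) − (2, -1, 4) = (-6, -1, -4), w · n = 52.
Distance = |w · n| / |n| = |52| / √356 ≈ 2.76.

2.76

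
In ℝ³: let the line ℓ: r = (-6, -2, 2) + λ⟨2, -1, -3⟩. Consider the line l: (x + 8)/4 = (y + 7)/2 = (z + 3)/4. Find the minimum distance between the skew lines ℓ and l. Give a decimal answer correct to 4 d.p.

l has direction (4, 2, 4) through (-8, -7, -3).
Common perpendicular direction n = (2, -1, -3) × (4, 2, 4) = (2, -20, 8).
With w = (-8, -7, -3) − (-6, -2, 2) = (-2, -5, -5), w · n = 56.
Distance = |w · n| / |n| = |56| / √468 ≈ 2.5886.

2.5886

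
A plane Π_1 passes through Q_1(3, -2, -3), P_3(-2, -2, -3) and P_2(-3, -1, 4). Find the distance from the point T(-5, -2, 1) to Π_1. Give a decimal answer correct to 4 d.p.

0.5657

Q_1P_3 = (-5, 0, 0), Q_1P_2 = (-6, 1, 7); a normal to Π_1 is Q_1P_3 × Q_1P_2 = (0, 35, -5).
Using Q_1: Π_1 has equation 35y - 5z = -55.
n·T − d = (0)·(-5) + (35)·(-2) + (-5)·(1) − (-55) = -20; |n| = √1250.
Distance = |-20| / √1250 = 20/√1250 ≈ 0.5657.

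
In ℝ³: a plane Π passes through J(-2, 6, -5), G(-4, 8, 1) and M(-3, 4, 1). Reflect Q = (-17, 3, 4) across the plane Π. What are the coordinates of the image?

JG = (-2, 2, 6), JM = (-1, -2, 6); a normal to Π is JG × JM = (24, 6, 6).
Using J: Π has equation 24x + 6y + 6z = -42.
λ = (n·Q − d)/|n|² = (-366 − (-42))/648 = -1/2.
Reflection = Q − 2λn = (-17, 3, 4) − (-1)·(24, 6, 6) = (7, 9, 10).

(7, 9, 10)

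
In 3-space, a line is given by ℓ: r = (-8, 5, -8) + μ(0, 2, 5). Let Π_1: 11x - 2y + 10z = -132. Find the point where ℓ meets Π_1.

(-8, 7, -3)

Substitute r = (-8, 5, -8) + t(0, 2, 5) into the plane: -178 + 46t = -132, so t = 1.
Intersection: (-8, 5, -8) + 1·(0, 2, 5) = (-8, 7, -3).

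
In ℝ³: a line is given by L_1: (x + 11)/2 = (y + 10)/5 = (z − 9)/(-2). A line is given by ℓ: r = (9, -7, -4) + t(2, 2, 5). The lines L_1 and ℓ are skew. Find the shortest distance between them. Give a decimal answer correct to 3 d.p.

18.805

L_1 has direction (2, 5, -2) through (-11, -10, 9).
Common perpendicular direction n = (2, 5, -2) × (2, 2, 5) = (29, -14, -6).
With w = (9, -7, -4) − (-11, -10, 9) = (20, 3, -13), w · n = 616.
Distance = |w · n| / |n| = |616| / √1073 ≈ 18.805.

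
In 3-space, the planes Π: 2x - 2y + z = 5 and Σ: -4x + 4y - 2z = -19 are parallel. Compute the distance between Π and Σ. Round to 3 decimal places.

Rescale Σ by 1/(-2): 2x - 2y + z = 19/2. Then distance = |5 − (19/2)| / √9 ≈ 1.500.

1.500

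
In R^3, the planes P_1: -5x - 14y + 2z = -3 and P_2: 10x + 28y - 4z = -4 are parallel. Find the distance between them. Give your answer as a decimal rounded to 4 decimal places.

0.3333

Rescale P_2 by 1/(-2): -5x - 14y + 2z = 2. Then distance = |-3 − 2| / √225 ≈ 0.3333.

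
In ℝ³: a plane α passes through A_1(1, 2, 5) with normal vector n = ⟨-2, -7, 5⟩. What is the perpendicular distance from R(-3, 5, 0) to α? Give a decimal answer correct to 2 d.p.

4.30

α: n·r = n·A_1 gives -2x - 7y + 5z = 9.
n·R − d = (-2)·(-3) + (-7)·(5) + (5)·(0) − 9 = -38; |n| = √78.
Distance = |-38| / √78 = 38/√78 ≈ 4.30.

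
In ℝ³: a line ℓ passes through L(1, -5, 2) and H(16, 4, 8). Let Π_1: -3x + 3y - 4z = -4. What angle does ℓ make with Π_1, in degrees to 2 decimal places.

22.92

A direction vector for ℓ is H − L = (15, 9, 6).
sin θ = |n·v| / (|n||v|) = |-42| / (√34 · √342) = 0.38949.
θ ≈ 22.92°.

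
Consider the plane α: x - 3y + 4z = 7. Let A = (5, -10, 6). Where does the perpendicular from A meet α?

Foot = A − λn with λ = (n·A − d)/|n|² = (59 − 7)/26 = 2.
Foot = (5, -10, 6) − 2·(1, -3, 4) = (3, -4, -2).

(3, -4, -2)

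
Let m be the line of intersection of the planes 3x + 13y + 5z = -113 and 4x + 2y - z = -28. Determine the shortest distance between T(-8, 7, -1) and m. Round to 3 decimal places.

13.051

Direction of m: (3, 13, 5) × (4, 2, -1) = (-23, 23, -46).
A point on m: solving the two plane equations with x = -4 gives (-4, -7, -2).
Taking (-4, -7, -2) on m with direction v = (-23, 23, -46): w = T − (-4, -7, -2) = (-4, 14, 1), and w × v = (-667, -207, 230).
Distance = |w × v| / |v| = √540638 / √3174 ≈ 13.051.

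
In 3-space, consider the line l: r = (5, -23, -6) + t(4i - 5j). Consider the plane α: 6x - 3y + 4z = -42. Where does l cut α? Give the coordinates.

Substitute r = (5, -23, -6) + t(4, -5, 0) into the plane: 75 + 39t = -42, so t = -3.
Intersection: (5, -23, -6) + (-3)·(4, -5, 0) = (-7, -8, -6).

(-7, -8, -6)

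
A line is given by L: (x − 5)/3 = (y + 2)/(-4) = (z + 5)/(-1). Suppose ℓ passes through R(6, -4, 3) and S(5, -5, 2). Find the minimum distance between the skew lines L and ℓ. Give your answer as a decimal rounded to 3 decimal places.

L has direction (3, -4, -1) through (5, -2, -5).
A direction vector for ℓ is S − R = (-1, -1, -1).
Common perpendicular direction n = (3, -4, -1) × (-1, -1, -1) = (3, 4, -7).
With w = (6, -4, 3) − (5, -2, -5) = (1, -2, 8), w · n = -61.
Distance = |w · n| / |n| = |-61| / √74 ≈ 7.091.

7.091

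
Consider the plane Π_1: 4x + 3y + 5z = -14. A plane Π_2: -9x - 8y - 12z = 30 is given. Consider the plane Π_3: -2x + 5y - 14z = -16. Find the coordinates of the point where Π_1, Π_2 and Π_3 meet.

Solving the 3×3 linear system 4x + 3y + 5z = -14, -9x - 8y - 12z = 30, -2x + 5y - 14z = -16 (e.g. by elimination or Cramer's rule, determinant = 77) gives (-6, 0, 2).

(-6, 0, 2)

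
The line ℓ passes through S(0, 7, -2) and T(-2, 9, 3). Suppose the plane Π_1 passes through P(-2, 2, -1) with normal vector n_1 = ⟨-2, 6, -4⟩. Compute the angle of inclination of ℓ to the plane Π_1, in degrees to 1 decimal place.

5.3

A direction vector for ℓ is T − S = (-2, 2, 5).
Π_1: n_1·r = n_1·P gives -2x + 6y - 4z = 20.
sin θ = |n·v| / (|n||v|) = |-4| / (√56 · √33) = 0.09305.
θ ≈ 5.3°.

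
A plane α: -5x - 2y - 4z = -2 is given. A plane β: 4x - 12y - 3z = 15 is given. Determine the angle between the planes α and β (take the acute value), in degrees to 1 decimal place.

79.4

cos θ = |n₁·n₂| / (|n₁||n₂|) = |16| / (√45 · √169).
θ = arccos(0.18347) ≈ 79.4°.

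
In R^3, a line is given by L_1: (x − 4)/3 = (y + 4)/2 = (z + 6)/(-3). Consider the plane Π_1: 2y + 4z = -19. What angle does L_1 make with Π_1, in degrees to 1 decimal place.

22.4

L_1 has direction (3, 2, -3) through (4, -4, -6).
sin θ = |n·v| / (|n||v|) = |-8| / (√20 · √22) = 0.38139.
θ ≈ 22.4°.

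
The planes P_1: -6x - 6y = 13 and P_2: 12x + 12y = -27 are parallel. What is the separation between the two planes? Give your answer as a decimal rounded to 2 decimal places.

Rescale P_2 by 1/(-2): -6x - 6y = 27/2. Then distance = |13 − (27/2)| / √72 ≈ 0.06.

0.06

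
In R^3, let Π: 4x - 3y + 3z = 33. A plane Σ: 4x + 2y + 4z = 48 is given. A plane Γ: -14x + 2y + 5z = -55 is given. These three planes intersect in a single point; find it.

Solving the 3×3 linear system 4x - 3y + 3z = 33, 4x + 2y + 4z = 48, -14x + 2y + 5z = -55 (e.g. by elimination or Cramer's rule, determinant = 344) gives (6, 2, 5).

(6, 2, 5)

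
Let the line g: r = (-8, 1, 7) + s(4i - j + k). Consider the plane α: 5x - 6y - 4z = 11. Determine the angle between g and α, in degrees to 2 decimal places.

sin θ = |n·v| / (|n||v|) = |22| / (√77 · √18) = 0.59094.
θ ≈ 36.22°.

36.22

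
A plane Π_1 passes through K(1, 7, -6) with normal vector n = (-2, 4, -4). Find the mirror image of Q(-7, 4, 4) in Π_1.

(-11, 12, -4)

Π_1: n·r = n·K gives -2x + 4y - 4z = 50.
λ = (n·Q − d)/|n|² = (14 − 50)/36 = -1.
Reflection = Q − 2λn = (-7, 4, 4) − (-2)·(-2, 4, -4) = (-11, 12, -4).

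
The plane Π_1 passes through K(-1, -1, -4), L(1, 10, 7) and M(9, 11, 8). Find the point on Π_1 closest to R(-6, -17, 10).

(-6, -2, -5)

KL = (2, 11, 11), KM = (10, 12, 12); a normal to Π_1 is KL × KM = (0, 86, -86).
Using K: Π_1 has equation 86y - 86z = 258.
Foot = R − λn with λ = (n·R − d)/|n|² = (-2322 − 258)/14792 = -15/86.
Foot = (-6, -17, 10) − (-15/86)·(0, 86, -86) = (-6, -2, -5).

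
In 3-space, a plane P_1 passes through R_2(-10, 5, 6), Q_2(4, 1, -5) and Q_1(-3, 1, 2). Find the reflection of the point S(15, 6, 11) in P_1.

(-9, -12, -13)

R_2Q_2 = (14, -4, -11), R_2Q_1 = (7, -4, -4); a normal to P_1 is R_2Q_2 × R_2Q_1 = (-28, -21, -28).
Using R_2: P_1 has equation -28x - 21y - 28z = 7.
λ = (n·S − d)/|n|² = (-854 − 7)/2009 = -3/7.
Reflection = S − 2λn = (15, 6, 11) − (-6/7)·(-28, -21, -28) = (-9, -12, -13).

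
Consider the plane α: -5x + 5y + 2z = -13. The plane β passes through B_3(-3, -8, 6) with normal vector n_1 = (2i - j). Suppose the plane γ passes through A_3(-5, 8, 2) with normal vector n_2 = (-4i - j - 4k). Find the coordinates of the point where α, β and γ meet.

β: n_1·r = n_1·B_3 gives 2x - y = 2.
γ: n_2·r = n_2·A_3 gives -4x - y - 4z = 4.
Solving the 3×3 linear system -5x + 5y + 2z = -13, 2x - y = 2, -4x - y - 4z = 4 (e.g. by elimination or Cramer's rule, determinant = 8) gives (-1, -4, 1).

(-1, -4, 1)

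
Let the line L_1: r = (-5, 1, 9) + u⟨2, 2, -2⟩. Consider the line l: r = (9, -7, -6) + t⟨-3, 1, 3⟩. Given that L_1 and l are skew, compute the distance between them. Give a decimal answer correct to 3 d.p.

Common perpendicular direction n = (2, 2, -2) × (-3, 1, 3) = (8, 0, 8).
With w = (9, -7, -6) − (-5, 1, 9) = (14, -8, -15), w · n = -8.
Distance = |w · n| / |n| = |-8| / √128 ≈ 0.707.

0.707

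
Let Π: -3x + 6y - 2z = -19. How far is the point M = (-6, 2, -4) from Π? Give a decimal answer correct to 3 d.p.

8.143

n·M − d = (-3)·(-6) + (6)·(2) + (-2)·(-4) − (-19) = 57; |n| = √49.
Distance = |57| / √49 = 57/√49 ≈ 8.143.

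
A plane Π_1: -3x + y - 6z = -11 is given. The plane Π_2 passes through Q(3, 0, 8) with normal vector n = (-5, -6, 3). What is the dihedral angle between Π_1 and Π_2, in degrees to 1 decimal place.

80.9

Π_2: n·r = n·Q gives -5x - 6y + 3z = 9.
cos θ = |n₁·n₂| / (|n₁||n₂|) = |-9| / (√46 · √70).
θ = arccos(0.15860) ≈ 80.9°.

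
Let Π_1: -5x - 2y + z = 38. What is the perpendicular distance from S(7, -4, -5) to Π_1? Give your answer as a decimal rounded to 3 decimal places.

n·S − d = (-5)·(7) + (-2)·(-4) + (1)·(-5) − 38 = -70; |n| = √30.
Distance = |-70| / √30 = 70/√30 ≈ 12.780.

12.780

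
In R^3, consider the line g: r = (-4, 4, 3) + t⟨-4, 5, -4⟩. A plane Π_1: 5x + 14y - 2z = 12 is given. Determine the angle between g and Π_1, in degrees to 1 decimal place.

30.8

sin θ = |n·v| / (|n||v|) = |58| / (√225 · √57) = 0.51215.
θ ≈ 30.8°.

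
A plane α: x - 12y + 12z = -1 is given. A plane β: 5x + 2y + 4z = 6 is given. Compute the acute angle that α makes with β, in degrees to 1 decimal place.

cos θ = |n₁·n₂| / (|n₁||n₂|) = |29| / (√289 · √45).
θ = arccos(0.25430) ≈ 75.3°.

75.3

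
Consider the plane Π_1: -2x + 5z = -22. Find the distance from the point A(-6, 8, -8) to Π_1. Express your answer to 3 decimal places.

1.114

n·A − d = (-2)·(-6) + (0)·(8) + (5)·(-8) − (-22) = -6; |n| = √29.
Distance = |-6| / √29 = 6/√29 ≈ 1.114.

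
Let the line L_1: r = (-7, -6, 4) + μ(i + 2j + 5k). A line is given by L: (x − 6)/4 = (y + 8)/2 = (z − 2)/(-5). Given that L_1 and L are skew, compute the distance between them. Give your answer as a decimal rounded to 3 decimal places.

9.149

L has direction (4, 2, -5) through (6, -8, 2).
Common perpendicular direction n = (1, 2, 5) × (4, 2, -5) = (-20, 25, -6).
With w = (6, -8, 2) − (-7, -6, 4) = (13, -2, -2), w · n = -298.
Distance = |w · n| / |n| = |-298| / √1061 ≈ 9.149.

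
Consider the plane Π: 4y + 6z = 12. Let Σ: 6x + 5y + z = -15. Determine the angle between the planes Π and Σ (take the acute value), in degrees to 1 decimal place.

62.7

cos θ = |n₁·n₂| / (|n₁||n₂|) = |26| / (√52 · √62).
θ = arccos(0.45791) ≈ 62.7°.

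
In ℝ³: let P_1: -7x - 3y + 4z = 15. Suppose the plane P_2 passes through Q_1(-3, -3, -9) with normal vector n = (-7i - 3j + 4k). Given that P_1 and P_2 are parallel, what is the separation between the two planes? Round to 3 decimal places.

2.441

P_2: n·r = n·Q_1 gives -7x - 3y + 4z = -6.
Same normal n = (-7, -3, 4) with |n| = √74; distance = |15 − (-6)| / |n| = 21/√74 ≈ 2.441.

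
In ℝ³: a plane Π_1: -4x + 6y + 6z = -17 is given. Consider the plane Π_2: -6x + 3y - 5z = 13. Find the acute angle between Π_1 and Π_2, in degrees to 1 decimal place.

81.2

cos θ = |n₁·n₂| / (|n₁||n₂|) = |12| / (√88 · √70).
θ = arccos(0.15289) ≈ 81.2°.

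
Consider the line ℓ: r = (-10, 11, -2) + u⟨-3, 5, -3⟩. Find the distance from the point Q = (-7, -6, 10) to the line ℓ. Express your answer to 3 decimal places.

Taking (-10, 11, -2) on ℓ with direction v = (-3, 5, -3): w = Q − (-10, 11, -2) = (3, -17, 12), and w × v = (-9, -27, -36).
Distance = |w × v| / |v| = √2106 / √43 ≈ 6.998.

6.998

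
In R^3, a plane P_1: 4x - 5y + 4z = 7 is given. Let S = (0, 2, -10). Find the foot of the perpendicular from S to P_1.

Foot = S − λn with λ = (n·S − d)/|n|² = (-50 − 7)/57 = -1.
Foot = (0, 2, -10) − (-1)·(4, -5, 4) = (4, -3, -6).

(4, -3, -6)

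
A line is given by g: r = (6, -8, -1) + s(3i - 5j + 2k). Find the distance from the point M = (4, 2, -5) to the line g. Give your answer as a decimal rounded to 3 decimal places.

Taking (6, -8, -1) on g with direction v = (3, -5, 2): w = M − (6, -8, -1) = (-2, 10, -4), and w × v = (0, -8, -20).
Distance = |w × v| / |v| = √464 / √38 ≈ 3.494.

3.494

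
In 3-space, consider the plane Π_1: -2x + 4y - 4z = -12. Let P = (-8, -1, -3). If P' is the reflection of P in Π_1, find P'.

(-4, -9, 5)

λ = (n·P − d)/|n|² = (24 − (-12))/36 = 1.
Reflection = P − 2λn = (-8, -1, -3) − 2·(-2, 4, -4) = (-4, -9, 5).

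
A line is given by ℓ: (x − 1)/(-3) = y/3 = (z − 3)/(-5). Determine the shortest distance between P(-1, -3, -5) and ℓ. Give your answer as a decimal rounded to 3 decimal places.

ℓ has direction (-3, 3, -5) through (1, 0, 3).
Taking (1, 0, 3) on ℓ with direction v = (-3, 3, -5): w = P − (1, 0, 3) = (-2, -3, -8), and w × v = (39, 14, -15).
Distance = |w × v| / |v| = √1942 / √43 ≈ 6.720.

6.720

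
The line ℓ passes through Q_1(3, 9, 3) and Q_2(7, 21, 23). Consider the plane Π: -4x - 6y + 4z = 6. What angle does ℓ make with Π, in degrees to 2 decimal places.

A direction vector for ℓ is Q_2 − Q_1 = (4, 12, 20).
sin θ = |n·v| / (|n||v|) = |-8| / (√68 · √560) = 0.04100.
θ ≈ 2.35°.

2.35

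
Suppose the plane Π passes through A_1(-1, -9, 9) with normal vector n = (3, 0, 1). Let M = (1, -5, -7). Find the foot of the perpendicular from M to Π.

(4, -5, -6)

Π: n·r = n·A_1 gives 3x + z = 6.
Foot = M − λn with λ = (n·M − d)/|n|² = (-4 − 6)/10 = -1.
Foot = (1, -5, -7) − (-1)·(3, 0, 1) = (4, -5, -6).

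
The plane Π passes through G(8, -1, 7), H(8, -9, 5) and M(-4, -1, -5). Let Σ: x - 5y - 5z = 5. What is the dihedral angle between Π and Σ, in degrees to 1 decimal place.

GH = (0, -8, -2), GM = (-12, 0, -12); a normal to Π is GH × GM = (96, 24, -96).
Using G: Π has equation 96x + 24y - 96z = 72.
cos θ = |n₁·n₂| / (|n₁||n₂|) = |456| / (√19008 · √51).
θ = arccos(0.46314) ≈ 62.4°.

62.4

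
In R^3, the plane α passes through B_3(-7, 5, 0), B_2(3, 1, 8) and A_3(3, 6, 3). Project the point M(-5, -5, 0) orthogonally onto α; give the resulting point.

(-7, 0, 5)

B_3B_2 = (10, -4, 8), B_3A_3 = (10, 1, 3); a normal to α is B_3B_2 × B_3A_3 = (-20, 50, 50).
Using B_3: α has equation -20x + 50y + 50z = 390.
Foot = M − λn with λ = (n·M − d)/|n|² = (-150 − 390)/5400 = -1/10.
Foot = (-5, -5, 0) − (-1/10)·(-20, 50, 50) = (-7, 0, 5).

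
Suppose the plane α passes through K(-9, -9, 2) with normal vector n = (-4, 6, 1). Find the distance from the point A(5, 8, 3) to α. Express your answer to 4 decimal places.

α: n·r = n·K gives -4x + 6y + z = -16.
n·A − d = (-4)·(5) + (6)·(8) + (1)·(3) − (-16) = 47; |n| = √53.
Distance = |47| / √53 = 47/√53 ≈ 6.4559.

6.4559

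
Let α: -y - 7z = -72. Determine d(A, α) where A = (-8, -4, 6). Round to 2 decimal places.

4.81

n·A − d = (0)·(-8) + (-1)·(-4) + (-7)·(6) − (-72) = 34; |n| = √50.
Distance = |34| / √50 = 34/√50 ≈ 4.81.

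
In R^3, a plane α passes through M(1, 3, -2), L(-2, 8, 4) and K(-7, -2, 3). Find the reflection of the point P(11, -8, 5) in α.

ML = (-3, 5, 6), MK = (-8, -5, 5); a normal to α is ML × MK = (55, -33, 55).
Using M: α has equation 55x - 33y + 55z = -154.
λ = (n·P − d)/|n|² = (1144 − (-154))/7139 = 2/11.
Reflection = P − 2λn = (11, -8, 5) − (4/11)·(55, -33, 55) = (-9, 4, -15).

(-9, 4, -15)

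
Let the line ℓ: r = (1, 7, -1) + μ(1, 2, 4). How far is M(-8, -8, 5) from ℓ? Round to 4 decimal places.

18.2013

Taking (1, 7, -1) on ℓ with direction v = (1, 2, 4): w = M − (1, 7, -1) = (-9, -15, 6), and w × v = (-72, 42, -3).
Distance = |w × v| / |v| = √6957 / √21 ≈ 18.2013.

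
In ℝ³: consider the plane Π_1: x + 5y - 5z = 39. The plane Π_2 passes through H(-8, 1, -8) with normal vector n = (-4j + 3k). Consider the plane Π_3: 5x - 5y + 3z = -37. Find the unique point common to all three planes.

Π_2: n·r = n·H gives -4y + 3z = -28.
Solving the 3×3 linear system x + 5y - 5z = 39, -4y + 3z = -28, 5x - 5y + 3z = -37 (e.g. by elimination or Cramer's rule, determinant = -22) gives (-1, 4, -4).

(-1, 4, -4)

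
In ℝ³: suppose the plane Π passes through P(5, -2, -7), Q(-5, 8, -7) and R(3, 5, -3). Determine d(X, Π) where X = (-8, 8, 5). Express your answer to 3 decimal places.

9.537

PQ = (-10, 10, 0), PR = (-2, 7, 4); a normal to Π is PQ × PR = (40, 40, -50).
Using P: Π has equation 40x + 40y - 50z = 470.
n·X − d = (40)·(-8) + (40)·(8) + (-50)·(5) − 470 = -720; |n| = √5700.
Distance = |-720| / √5700 = 720/√5700 ≈ 9.537.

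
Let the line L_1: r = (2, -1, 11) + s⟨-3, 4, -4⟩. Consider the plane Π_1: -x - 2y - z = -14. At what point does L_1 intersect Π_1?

(-7, 11, -1)

Substitute r = (2, -1, 11) + t(-3, 4, -4) into the plane: -11 + (-1)t = -14, so t = 3.
Intersection: (2, -1, 11) + 3·(-3, 4, -4) = (-7, 11, -1).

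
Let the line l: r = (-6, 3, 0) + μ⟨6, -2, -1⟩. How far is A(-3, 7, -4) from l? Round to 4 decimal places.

6.0183

Taking (-6, 3, 0) on l with direction v = (6, -2, -1): w = A − (-6, 3, 0) = (3, 4, -4), and w × v = (-12, -21, -30).
Distance = |w × v| / |v| = √1485 / √41 ≈ 6.0183.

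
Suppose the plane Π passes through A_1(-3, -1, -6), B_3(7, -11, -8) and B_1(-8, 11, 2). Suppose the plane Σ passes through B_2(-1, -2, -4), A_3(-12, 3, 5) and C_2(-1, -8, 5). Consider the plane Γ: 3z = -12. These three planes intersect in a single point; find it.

(-8, 5, -4)

A_1B_3 = (10, -10, -2), A_1B_1 = (-5, 12, 8); a normal to Π is A_1B_3 × A_1B_1 = (-56, -70, 70).
Using A_1: Π has equation -56x - 70y + 70z = -182.
B_2A_3 = (-11, 5, 9), B_2C_2 = (0, -6, 9); a normal to Σ is B_2A_3 × B_2C_2 = (99, 99, 66).
Using B_2: Σ has equation 99x + 99y + 66z = -561.
Solving the 3×3 linear system -56x - 70y + 70z = -182, 99x + 99y + 66z = -561, 3z = -12 (e.g. by elimination or Cramer's rule, determinant = 4158) gives (-8, 5, -4).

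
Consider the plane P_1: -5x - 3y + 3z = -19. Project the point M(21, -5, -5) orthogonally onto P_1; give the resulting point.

Foot = M − λn with λ = (n·M − d)/|n|² = (-105 − (-19))/43 = -2.
Foot = (21, -5, -5) − (-2)·(-5, -3, 3) = (11, -11, 1).

(11, -11, 1)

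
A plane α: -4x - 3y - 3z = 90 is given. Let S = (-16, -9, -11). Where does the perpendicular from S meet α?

Foot = S − λn with λ = (n·S − d)/|n|² = (124 − 90)/34 = 1.
Foot = (-16, -9, -11) − 1·(-4, -3, -3) = (-12, -6, -8).

(-12, -6, -8)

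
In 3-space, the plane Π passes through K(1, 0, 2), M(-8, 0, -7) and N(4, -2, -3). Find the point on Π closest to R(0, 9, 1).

KM = (-9, 0, -9), KN = (3, -2, -5); a normal to Π is KM × KN = (-18, -72, 18).
Using K: Π has equation -18x - 72y + 18z = 18.
Foot = R − λn with λ = (n·R − d)/|n|² = (-630 − 18)/5832 = -1/9.
Foot = (0, 9, 1) − (-1/9)·(-18, -72, 18) = (-2, 1, 3).

(-2, 1, 3)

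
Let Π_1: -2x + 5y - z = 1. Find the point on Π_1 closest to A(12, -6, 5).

Foot = A − λn with λ = (n·A − d)/|n|² = (-59 − 1)/30 = -2.
Foot = (12, -6, 5) − (-2)·(-2, 5, -1) = (8, 4, 3).

(8, 4, 3)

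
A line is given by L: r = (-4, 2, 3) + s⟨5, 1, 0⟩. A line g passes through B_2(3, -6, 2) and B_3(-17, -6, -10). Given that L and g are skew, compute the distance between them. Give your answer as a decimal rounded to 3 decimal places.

A direction vector for g is B_3 − B_2 = (-20, 0, -12).
Common perpendicular direction n = (5, 1, 0) × (-20, 0, -12) = (-12, 60, 20).
With w = (3, -6, 2) − (-4, 2, 3) = (7, -8, -1), w · n = -584.
Distance = |w · n| / |n| = |-584| / √4144 ≈ 9.072.

9.072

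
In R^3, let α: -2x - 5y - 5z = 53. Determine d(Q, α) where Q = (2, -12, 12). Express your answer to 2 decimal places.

7.76

n·Q − d = (-2)·(2) + (-5)·(-12) + (-5)·(12) − 53 = -57; |n| = √54.
Distance = |-57| / √54 = 57/√54 ≈ 7.76.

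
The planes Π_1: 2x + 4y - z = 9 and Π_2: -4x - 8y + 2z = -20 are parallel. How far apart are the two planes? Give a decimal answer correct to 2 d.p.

0.22

Rescale Π_2 by 1/(-2): 2x + 4y - z = 10. Then distance = |9 − 10| / √21 ≈ 0.22.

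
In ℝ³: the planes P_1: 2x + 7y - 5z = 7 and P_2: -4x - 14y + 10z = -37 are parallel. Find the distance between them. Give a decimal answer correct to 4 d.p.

Rescale P_2 by 1/(-2): 2x + 7y - 5z = 37/2. Then distance = |7 − (37/2)| / √78 ≈ 1.3021.

1.3021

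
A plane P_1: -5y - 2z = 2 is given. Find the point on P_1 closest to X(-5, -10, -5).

Foot = X − λn with λ = (n·X − d)/|n|² = (60 − 2)/29 = 2.
Foot = (-5, -10, -5) − 2·(0, -5, -2) = (-5, 0, -1).

(-5, 0, -1)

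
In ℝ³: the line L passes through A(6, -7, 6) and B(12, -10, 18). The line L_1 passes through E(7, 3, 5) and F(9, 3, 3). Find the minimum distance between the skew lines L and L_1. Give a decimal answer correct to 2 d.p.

9.73

A direction vector for L is B − A = (6, -3, 12).
A direction vector for L_1 is F − E = (2, 0, -2).
Common perpendicular direction n = (6, -3, 12) × (2, 0, -2) = (6, 36, 6).
With w = (7, 3, 5) − (6, -7, 6) = (1, 10, -1), w · n = 360.
Distance = |w · n| / |n| = |360| / √1368 ≈ 9.73.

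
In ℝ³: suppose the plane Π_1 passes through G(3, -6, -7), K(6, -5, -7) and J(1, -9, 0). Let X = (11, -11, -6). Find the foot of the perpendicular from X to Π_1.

(9, -5, -4)

GK = (3, 1, 0), GJ = (-2, -3, 7); a normal to Π_1 is GK × GJ = (7, -21, -7).
Using G: Π_1 has equation 7x - 21y - 7z = 196.
Foot = X − λn with λ = (n·X − d)/|n|² = (350 − 196)/539 = 2/7.
Foot = (11, -11, -6) − (2/7)·(7, -21, -7) = (9, -5, -4).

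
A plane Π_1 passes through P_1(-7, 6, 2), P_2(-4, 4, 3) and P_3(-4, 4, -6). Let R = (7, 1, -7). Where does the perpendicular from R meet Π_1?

(5, -2, -7)

P_1P_2 = (3, -2, 1), P_1P_3 = (3, -2, -8); a normal to Π_1 is P_1P_2 × P_1P_3 = (18, 27, 0).
Using P_1: Π_1 has equation 18x + 27y = 36.
Foot = R − λn with λ = (n·R − d)/|n|² = (153 − 36)/1053 = 1/9.
Foot = (7, 1, -7) − (1/9)·(18, 27, 0) = (5, -2, -7).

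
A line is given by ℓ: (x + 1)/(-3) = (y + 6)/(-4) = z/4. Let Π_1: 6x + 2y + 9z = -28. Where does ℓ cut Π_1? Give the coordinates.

(2, -2, -4)

ℓ has direction (-3, -4, 4) through (-1, -6, 0).
Substitute r = (-1, -6, 0) + t(-3, -4, 4) into the plane: -18 + 10t = -28, so t = -1.
Intersection: (-1, -6, 0) + (-1)·(-3, -4, 4) = (2, -2, -4).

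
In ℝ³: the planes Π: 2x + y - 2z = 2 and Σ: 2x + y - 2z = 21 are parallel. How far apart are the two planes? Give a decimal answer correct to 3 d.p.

Same normal n = (2, 1, -2) with |n| = √9; distance = |2 − 21| / |n| = 19/√9 ≈ 6.333.

6.333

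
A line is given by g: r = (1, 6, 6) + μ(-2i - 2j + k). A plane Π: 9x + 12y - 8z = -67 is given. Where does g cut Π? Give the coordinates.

(-3, 2, 8)

Substitute r = (1, 6, 6) + t(-2, -2, 1) into the plane: 33 + (-50)t = -67, so t = 2.
Intersection: (1, 6, 6) + 2·(-2, -2, 1) = (-3, 2, 8).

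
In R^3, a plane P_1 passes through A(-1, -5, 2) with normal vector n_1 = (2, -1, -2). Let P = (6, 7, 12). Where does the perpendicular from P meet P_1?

(10, 5, 8)

P_1: n_1·r = n_1·A gives 2x - y - 2z = -1.
Foot = P − λn with λ = (n·P − d)/|n|² = (-19 − (-1))/9 = -2.
Foot = (6, 7, 12) − (-2)·(2, -1, -2) = (10, 5, 8).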